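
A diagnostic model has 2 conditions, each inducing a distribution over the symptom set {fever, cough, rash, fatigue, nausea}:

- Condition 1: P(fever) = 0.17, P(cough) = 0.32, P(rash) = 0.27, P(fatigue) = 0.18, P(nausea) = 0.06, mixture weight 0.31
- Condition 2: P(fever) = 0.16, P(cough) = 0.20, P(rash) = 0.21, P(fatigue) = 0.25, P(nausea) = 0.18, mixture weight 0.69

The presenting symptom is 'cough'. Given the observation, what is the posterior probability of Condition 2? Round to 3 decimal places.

Apply Bayes' rule: the posterior for each component is proportional to its prior times its likelihood at x.
Component likelihoods at x = 'cough':
  f_1 = 0.32
  f_2 = 0.2
Weight by the priors:
  π_1·f_1 = 0.31 × 0.32 = 0.0992
  π_2·f_2 = 0.69 × 0.2 = 0.138
Normaliser: 0.0992 + 0.138 = 0.2372
P(Condition 2 | data) ≈ 0.582

0.582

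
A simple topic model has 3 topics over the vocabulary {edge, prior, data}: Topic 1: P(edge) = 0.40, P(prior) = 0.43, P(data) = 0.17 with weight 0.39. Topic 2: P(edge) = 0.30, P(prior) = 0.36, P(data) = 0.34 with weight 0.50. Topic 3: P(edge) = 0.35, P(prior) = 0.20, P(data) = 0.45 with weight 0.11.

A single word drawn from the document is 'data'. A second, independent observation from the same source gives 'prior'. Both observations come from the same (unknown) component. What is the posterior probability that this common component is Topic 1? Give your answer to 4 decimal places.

0.2862

Posterior ∝ prior × likelihood, so P(k | x) ∝ π_k f_k(x); normalise over all components.
Since both observations come from the same component, the likelihood for component k is f_k(x₁)·f_k(x₂).
  f_1 = [P(data | comp) = 0.17] × [0.43] = 0.0731
  f_2 = [P(data | comp) = 0.34] × [0.36] = 0.1224
  f_3 = [P(data | comp) = 0.45] × [0.2] = 0.09
Weight by the priors:
  π_1·f_1 = 0.39 × 0.0731 = 0.028509
  π_2·f_2 = 0.50 × 0.1224 = 0.0612
  π_3·f_3 = 0.11 × 0.09 = 0.0099
Denominator: 0.028509 + 0.0612 + 0.0099 = 0.099609
Responsibility of Topic 1: 0.028509 / 0.099609 ≈ 0.2862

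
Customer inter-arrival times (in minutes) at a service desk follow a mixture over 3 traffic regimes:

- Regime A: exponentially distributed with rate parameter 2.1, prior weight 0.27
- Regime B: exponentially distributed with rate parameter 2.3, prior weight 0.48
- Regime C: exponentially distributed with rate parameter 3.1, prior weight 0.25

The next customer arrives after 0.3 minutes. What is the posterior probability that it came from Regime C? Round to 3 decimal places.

0.263

The responsibility of component k is π_k f_k(x) divided by Σ_j π_j f_j(x).
Evaluate each component's likelihood at the observed value:
  L_A = 1.11844
  L_B = 1.15362
  L_C = 1.22312
Multiply by the mixture weights:
  π_A·L_A = 0.27 × 1.11844 = 0.30198
  π_B·L_B = 0.48 × 1.15362 = 0.55374
  π_C·L_C = 0.25 × 1.22312 = 0.305779
Sum: 0.30198 + 0.55374 + 0.305779 = 1.1615
Responsibility of Regime C: 0.305779 / 1.1615 ≈ 0.263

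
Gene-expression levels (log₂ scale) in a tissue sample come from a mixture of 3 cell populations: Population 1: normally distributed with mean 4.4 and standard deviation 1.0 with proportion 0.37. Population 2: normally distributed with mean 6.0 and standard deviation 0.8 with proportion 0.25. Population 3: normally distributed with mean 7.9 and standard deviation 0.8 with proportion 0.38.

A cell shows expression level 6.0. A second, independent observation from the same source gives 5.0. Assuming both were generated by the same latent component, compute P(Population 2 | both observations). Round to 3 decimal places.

0.675

By Bayes' theorem, P(k | x) = w_k f_k(x) / Σ_j w_j f_j(x).
Since both observations come from the same component, the likelihood for component k is f_k(x₁)·f_k(x₂).
  L_1 = [(1/(1.0·√(2π)))·exp(−(6.0−4.4)²/(2·1.0²)) = 0.398942·exp(-1.28000) = 0.110921] × [0.333225] = 0.0369616
  L_2 = [(1/(0.8·√(2π)))·exp(−(6.0−6.0)²/(2·0.8²)) = 0.498678·exp(-0.00000) = 0.498678] × [0.228311] = 0.113854
  L_3 = [(1/(0.8·√(2π)))·exp(−(6.0−7.9)²/(2·0.8²)) = 0.498678·exp(-2.82031) = 0.0297149] × [0.000698827] = 2.07656e-05
Multiply by the mixture weights:
  w_1·L_1 = 0.37 × 0.0369616 = 0.0136758
  w_2·L_2 = 0.25 × 0.113854 = 0.0284635
  w_3·L_3 = 0.38 × 2.07656e-05 = 7.89091e-06
Marginal: 0.0136758 + 0.0284635 + 7.89091e-06 = 0.0421471
P(Population 2 | x) ≈ 0.675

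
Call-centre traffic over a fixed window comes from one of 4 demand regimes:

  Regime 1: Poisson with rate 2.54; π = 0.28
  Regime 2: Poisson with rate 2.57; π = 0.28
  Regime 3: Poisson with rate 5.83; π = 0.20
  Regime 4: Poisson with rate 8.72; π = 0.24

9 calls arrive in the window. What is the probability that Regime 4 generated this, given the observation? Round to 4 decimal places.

0.7053

By Bayes' theorem, P(k | x) = π_k f_k(x) / Σ_j π_j f_j(x).
Evaluate each component's likelihood at the observed value:
  L_1 = e^(−2.54)·2.54^9/9! = 0.000956384
  L_2 = e^(−2.57)·2.57^9/9! = 0.00103157
  L_3 = e^(−5.83)·5.83^9/9! = 0.0629966
  L_4 = e^(−8.72)·8.72^9/9! = 0.131171
Multiply by the mixture weights:
  π_1·L_1 = 0.28 × 0.000956384 = 0.000267788
  π_2·L_2 = 0.28 × 0.00103157 = 0.000288839
  π_3·L_3 = 0.20 × 0.0629966 = 0.0125993
  π_4·L_4 = 0.24 × 0.131171 = 0.031481
Evidence: 0.000267788 + 0.000288839 + 0.0125993 + 0.031481 = 0.044637
So the posterior for Regime 4 is 0.031481 / 0.044637 ≈ 0.7053.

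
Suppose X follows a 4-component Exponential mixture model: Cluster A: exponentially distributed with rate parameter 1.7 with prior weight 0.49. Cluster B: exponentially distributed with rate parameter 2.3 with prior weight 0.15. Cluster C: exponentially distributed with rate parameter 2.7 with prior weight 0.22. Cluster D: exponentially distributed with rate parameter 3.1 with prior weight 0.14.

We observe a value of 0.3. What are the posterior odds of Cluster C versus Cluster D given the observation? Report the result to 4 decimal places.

1.5432

The posterior odds equal the prior odds times the likelihood ratio: (P(Z=i)/P(Z=j))·(f_i(x)/f_j(x)).
Exponential densities:
  L_A = 1.02084
  L_B = 1.15362
  L_C = 1.20112
  L_D = 1.22312
Odds = (0.22/0.14) × (1.20112/1.22312) = 1.57143 × 0.982013 ≈ 1.5432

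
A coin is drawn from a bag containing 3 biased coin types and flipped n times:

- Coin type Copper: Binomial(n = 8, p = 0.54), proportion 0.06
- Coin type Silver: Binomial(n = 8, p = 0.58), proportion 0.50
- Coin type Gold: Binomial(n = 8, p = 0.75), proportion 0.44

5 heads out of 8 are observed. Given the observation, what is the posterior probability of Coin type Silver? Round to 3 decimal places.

Posterior ∝ prior × likelihood, so P(k | x) ∝ π_k f_k(x); normalise over all components.
Binomial probabilities:
  L_Copper = C(8,5)·0.54^5·0.46^3 = 56·0.0459165·0.097336 = 0.250282
  L_Silver = C(8,5)·0.58^5·0.42^3 = 56·0.0656357·0.074088 = 0.272318
  L_Gold = C(8,5)·0.75^5·0.25^3 = 56·0.237305·0.015625 = 0.207642
Weight by the priors:
  π_Copper·L_Copper = 0.06 × 0.250282 = 0.0150169
  π_Silver·L_Silver = 0.50 × 0.272318 = 0.136159
  π_Gold·L_Gold = 0.44 × 0.207642 = 0.0913623
Normaliser: 0.0150169 + 0.136159 + 0.0913623 = 0.242538
P(Coin type Silver | x) = 0.136159 / 0.242538 ≈ 0.561

0.561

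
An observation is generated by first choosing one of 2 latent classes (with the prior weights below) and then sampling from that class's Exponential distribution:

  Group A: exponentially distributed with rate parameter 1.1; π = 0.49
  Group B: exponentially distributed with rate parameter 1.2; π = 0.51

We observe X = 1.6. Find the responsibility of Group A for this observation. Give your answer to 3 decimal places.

The responsibility of component k is P(Z=k) f_k(x) divided by Σ_j P(Z=j) f_j(x).
Component likelihoods at x = 1.6:
  f_A = 1.1·e^(−1.1·1.6) = 1.1·e^(−1.7600) = 0.189249
  f_B = 1.2·e^(−1.2·1.6) = 1.2·e^(−1.9200) = 0.175928
Weight by the priors:
  P(Z=A)·f_A = 0.49 × 0.189249 = 0.0927322
  P(Z=B)·f_B = 0.51 × 0.175928 = 0.0897235
Sum: 0.0927322 + 0.0897235 = 0.182456
P(Group A | x) ≈ 0.508

0.508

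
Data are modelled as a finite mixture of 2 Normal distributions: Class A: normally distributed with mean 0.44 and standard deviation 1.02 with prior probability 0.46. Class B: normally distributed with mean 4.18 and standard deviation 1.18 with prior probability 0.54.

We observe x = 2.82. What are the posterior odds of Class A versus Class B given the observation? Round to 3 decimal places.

0.126

Only the two components matter; the odds are (π_i f_i(x)) / (π_j f_j(x)).
Component likelihoods at x = 2.82:
  p_A = 0.0257077
  p_B = 0.174012
0.0118256 / 0.0939666 ≈ 0.126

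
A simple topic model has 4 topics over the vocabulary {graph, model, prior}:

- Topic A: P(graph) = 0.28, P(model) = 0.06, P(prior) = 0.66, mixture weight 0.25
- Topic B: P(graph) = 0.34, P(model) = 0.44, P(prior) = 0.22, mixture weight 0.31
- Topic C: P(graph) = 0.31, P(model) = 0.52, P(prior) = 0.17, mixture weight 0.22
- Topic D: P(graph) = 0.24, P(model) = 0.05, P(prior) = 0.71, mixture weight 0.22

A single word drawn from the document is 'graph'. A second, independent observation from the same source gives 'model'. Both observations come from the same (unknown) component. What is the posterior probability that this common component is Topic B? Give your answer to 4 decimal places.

0.5230

Apply Bayes' rule: the posterior for each component is proportional to its prior times its likelihood at x.
Since both observations come from the same component, the likelihood for component k is f_k(x₁)·f_k(x₂).
  L_A = [0.28] × [0.06] = 0.0168
  L_B = [0.34] × [0.44] = 0.1496
  L_C = [0.31] × [0.52] = 0.1612
  L_D = [0.24] × [0.05] = 0.012
Unnormalised posteriors:
  π_A·L_A = 0.25 × 0.0168 = 0.0042
  π_B·L_B = 0.31 × 0.1496 = 0.046376
  π_C·L_C = 0.22 × 0.1612 = 0.035464
  π_D·L_D = 0.22 × 0.012 = 0.00264
Normaliser: 0.0042 + 0.046376 + 0.035464 + 0.00264 = 0.08868
P(Topic B | x₁, x₂) = 0.046376 / 0.08868 ≈ 0.5230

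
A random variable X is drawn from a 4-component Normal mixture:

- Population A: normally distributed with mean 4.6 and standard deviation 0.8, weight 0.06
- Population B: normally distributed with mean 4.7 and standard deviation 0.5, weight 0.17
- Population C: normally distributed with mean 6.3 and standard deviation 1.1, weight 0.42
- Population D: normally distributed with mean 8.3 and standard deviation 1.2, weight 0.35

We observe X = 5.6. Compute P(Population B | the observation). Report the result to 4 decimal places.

0.1541

By Bayes' theorem, P(k | x) = P(Z=k) f_k(x) / Σ_j P(Z=j) f_j(x).
Evaluate each component's likelihood at the observed value:
  p_A = (1/(0.8·√(2π)))·exp(−(5.6−4.6)²/(2·0.8²)) = 0.498678·exp(-0.78125) = 0.228311
  p_B = (1/(0.5·√(2π)))·exp(−(5.6−4.7)²/(2·0.5²)) = 0.797885·exp(-1.62000) = 0.1579
  p_C = (1/(1.1·√(2π)))·exp(−(5.6−6.3)²/(2·1.1²)) = 0.362675·exp(-0.20248) = 0.296198
  p_D = (1/(1.2·√(2π)))·exp(−(5.6−8.3)²/(2·1.2²)) = 0.332452·exp(-2.53125) = 0.0264497
Multiply by the mixture weights:
  P(Z=A)·p_A = 0.06 × 0.228311 = 0.0136987
  P(Z=B)·p_B = 0.17 × 0.1579 = 0.0268431
  P(Z=C)·p_C = 0.42 × 0.296198 = 0.124403
  P(Z=D)·p_D = 0.35 × 0.0264497 = 0.0092574
Denominator: 0.0136987 + 0.0268431 + 0.124403 + 0.0092574 = 0.174202
P(Population B | x) = 0.0268431 / 0.174202 ≈ 0.1541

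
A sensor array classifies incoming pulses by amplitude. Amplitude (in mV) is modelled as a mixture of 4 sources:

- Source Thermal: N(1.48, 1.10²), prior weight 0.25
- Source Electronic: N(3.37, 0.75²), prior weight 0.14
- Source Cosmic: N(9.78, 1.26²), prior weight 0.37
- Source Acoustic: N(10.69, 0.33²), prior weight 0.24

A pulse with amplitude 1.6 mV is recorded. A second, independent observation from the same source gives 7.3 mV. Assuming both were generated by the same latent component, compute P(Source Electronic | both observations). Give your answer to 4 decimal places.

The responsibility of component k is π_k f_k(x) divided by Σ_j π_j f_j(x).
Since both observations come from the same component, the likelihood for component k is f_k(x₁)·f_k(x₂).
  f_Thermal = [0.360523] × [3.02523e-07] = 1.09067e-07
  f_Electronic = [0.0328417] × [5.80105e-07] = 1.90516e-08
  f_Cosmic = [2.23079e-10] × [0.0456358] = 1.01804e-11
  f_Acoustic = [2.09642e-165] × [1.4692e-23] = 3.08006e-188
Weight by the priors:
  π_Thermal·f_Thermal = 0.25 × 1.09067e-07 = 2.72666e-08
  π_Electronic·f_Electronic = 0.14 × 1.90516e-08 = 2.66723e-09
  π_Cosmic·f_Cosmic = 0.37 × 1.01804e-11 = 3.76675e-12
  π_Acoustic·f_Acoustic = 0.24 × 3.08006e-188 = 7.39215e-189
Denominator: 2.72666e-08 + 2.66723e-09 + 3.76675e-12 + 7.39215e-189 = 2.99376e-08
P(Source Electronic | data) = 2.66723e-09 / 2.99376e-08 ≈ 0.0891

0.0891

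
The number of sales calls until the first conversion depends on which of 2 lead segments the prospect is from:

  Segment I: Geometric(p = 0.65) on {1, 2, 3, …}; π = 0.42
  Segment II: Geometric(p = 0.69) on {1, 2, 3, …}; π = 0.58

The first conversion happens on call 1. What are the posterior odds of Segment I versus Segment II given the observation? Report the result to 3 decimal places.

Only the two components matter; the odds are (w_i f_i(x)) / (w_j f_j(x)).
Component likelihoods at x = 1:
  f_I = 0.65·(1−0.65)^0 = 0.65·1 = 0.65
  f_II = 0.69·(1−0.69)^0 = 0.69·1 = 0.69
Posterior odds = (w_I·f_I) / (w_II·f_II) = (0.42·0.65) / (0.58·0.69) = 0.273 / 0.4002 ≈ 0.682

0.682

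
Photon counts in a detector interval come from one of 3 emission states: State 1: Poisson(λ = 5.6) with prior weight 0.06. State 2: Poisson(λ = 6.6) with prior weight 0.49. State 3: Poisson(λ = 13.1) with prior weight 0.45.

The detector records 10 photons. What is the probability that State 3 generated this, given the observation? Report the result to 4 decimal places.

The responsibility of component k is π_k f_k(x) divided by Σ_j π_j f_j(x).
Component likelihoods at x = 10 photons:
  L_1 = e^(−5.6)·5.6^10/10! = 0.0309078
  L_2 = e^(−6.6)·6.6^10/10! = 0.058794
  L_3 = e^(−13.1)·13.1^10/10! = 0.0838865
Unnormalised posteriors:
  π_1·L_1 = 0.06 × 0.0309078 = 0.00185447
  π_2·L_2 = 0.49 × 0.058794 = 0.028809
  π_3·L_3 = 0.45 × 0.0838865 = 0.0377489
Marginal: 0.00185447 + 0.028809 + 0.0377489 = 0.0684124
P(State 3 | the observation) ≈ 0.5518

0.5518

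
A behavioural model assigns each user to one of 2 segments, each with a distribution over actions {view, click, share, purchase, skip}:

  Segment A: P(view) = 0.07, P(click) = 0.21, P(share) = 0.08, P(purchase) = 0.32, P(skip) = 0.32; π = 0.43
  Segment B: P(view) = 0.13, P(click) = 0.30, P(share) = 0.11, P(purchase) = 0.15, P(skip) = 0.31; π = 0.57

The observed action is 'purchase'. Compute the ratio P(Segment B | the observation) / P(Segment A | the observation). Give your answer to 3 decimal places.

Posterior odds = (π_i f_i(x)) / (π_j f_j(x)); the normalising sum cancels.
Evaluate each component's likelihood at the observed value:
  p_A = P(purchase | comp) = 0.32
  p_B = P(purchase | comp) = 0.15
Odds = (0.57/0.43) × (0.15/0.32) = 1.32558 × 0.46875 ≈ 0.621

0.621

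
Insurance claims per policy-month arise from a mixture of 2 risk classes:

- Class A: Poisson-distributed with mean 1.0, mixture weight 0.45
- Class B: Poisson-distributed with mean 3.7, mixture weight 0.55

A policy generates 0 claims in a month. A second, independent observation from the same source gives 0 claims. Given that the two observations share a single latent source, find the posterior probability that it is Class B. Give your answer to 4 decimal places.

P(component k | x) = w_k·f_k(x) / marginal(x), where marginal(x) = Σ_j w_j·f_j(x).
Since both observations come from the same component, the likelihood for component k is f_k(x₁)·f_k(x₂).
  L_A = [e^(−1.0)·1.0^0/0! = 0.367879] × [0.367879] = 0.135335
  L_B = [e^(−3.7)·3.7^0/0! = 0.0247235] × [0.0247235] = 0.000611253
Unnormalised posteriors:
  w_A·L_A = 0.45 × 0.135335 = 0.0609009
  w_B·L_B = 0.55 × 0.000611253 = 0.000336189
Normaliser: 0.0609009 + 0.000336189 = 0.0612371
P(Class B | x₁, x₂) ≈ 0.0055

0.0055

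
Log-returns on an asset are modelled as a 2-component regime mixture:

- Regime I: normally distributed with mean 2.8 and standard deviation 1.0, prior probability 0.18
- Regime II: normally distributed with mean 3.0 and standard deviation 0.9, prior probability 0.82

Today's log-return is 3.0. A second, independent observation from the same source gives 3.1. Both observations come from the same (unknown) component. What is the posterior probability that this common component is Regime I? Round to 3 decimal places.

Apply Bayes' rule: the posterior for each component is proportional to its prior times its likelihood at x.
Since both observations come from the same component, the likelihood for component k is f_k(x₁)·f_k(x₂).
  L_I = [(1/(1.0·√(2π)))·exp(−(3.0−2.8)²/(2·1.0²)) = 0.398942·exp(-0.02000) = 0.391043] × [0.381388] = 0.149139
  L_II = [(1/(0.9·√(2π)))·exp(−(3.0−3.0)²/(2·0.9²)) = 0.443269·exp(-0.00000) = 0.443269] × [0.440541] = 0.195278
Prior × likelihood for each component:
  π_I·L_I = 0.18 × 0.149139 = 0.026845
  π_II·L_II = 0.82 × 0.195278 = 0.160128
Normaliser: 0.026845 + 0.160128 = 0.186973
P(Regime I | x) ≈ 0.144

0.144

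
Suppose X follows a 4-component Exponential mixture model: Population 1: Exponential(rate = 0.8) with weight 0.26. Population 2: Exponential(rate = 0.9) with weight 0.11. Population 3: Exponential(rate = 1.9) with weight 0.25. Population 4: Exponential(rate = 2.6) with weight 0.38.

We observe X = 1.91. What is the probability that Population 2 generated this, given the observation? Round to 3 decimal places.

0.215

Posterior ∝ prior × likelihood, so P(k | x) ∝ w_k f_k(x); normalise over all components.
Component likelihoods at x = 1.91:
  f_1 = 0.8·e^(−0.8·1.91) = 0.8·e^(−1.5280) = 0.173575
  f_2 = 0.9·e^(−0.9·1.91) = 0.9·e^(−1.7190) = 0.161321
  f_3 = 1.9·e^(−1.9·1.91) = 1.9·e^(−3.6290) = 0.0504312
  f_4 = 2.6·e^(−2.6·1.91) = 2.6·e^(−4.9660) = 0.0181245
Prior × likelihood for each component:
  w_1·f_1 = 0.26 × 0.173575 = 0.0451296
  w_2·f_2 = 0.11 × 0.161321 = 0.0177453
  w_3·f_3 = 0.25 × 0.0504312 = 0.0126078
  w_4·f_4 = 0.38 × 0.0181245 = 0.00688732
Evidence: 0.0451296 + 0.0177453 + 0.0126078 + 0.00688732 = 0.08237
P(Population 2 | data) = 0.0177453 / 0.08237 ≈ 0.215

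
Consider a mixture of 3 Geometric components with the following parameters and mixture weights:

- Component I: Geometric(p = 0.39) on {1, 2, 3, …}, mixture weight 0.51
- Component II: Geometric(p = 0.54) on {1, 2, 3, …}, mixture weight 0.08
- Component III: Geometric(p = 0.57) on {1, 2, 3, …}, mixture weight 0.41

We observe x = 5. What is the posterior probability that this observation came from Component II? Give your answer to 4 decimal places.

By Bayes' theorem, P(k | x) = π_k f_k(x) / Σ_j π_j f_j(x).
Component likelihoods at x = 5:
  f_I = 0.39·(1−0.39)^4 = 0.39·0.138458 = 0.0539988
  f_II = 0.54·(1−0.54)^4 = 0.54·0.0447746 = 0.0241783
  f_III = 0.57·(1−0.57)^4 = 0.57·0.034188 = 0.0194872
Unnormalised posteriors:
  π_I·f_I = 0.51 × 0.0539988 = 0.0275394
  π_II·f_II = 0.08 × 0.0241783 = 0.00193426
  π_III·f_III = 0.41 × 0.0194872 = 0.00798974
Denominator: 0.0275394 + 0.00193426 + 0.00798974 = 0.0374634
P(Component II | 5) ≈ 0.0516

0.0516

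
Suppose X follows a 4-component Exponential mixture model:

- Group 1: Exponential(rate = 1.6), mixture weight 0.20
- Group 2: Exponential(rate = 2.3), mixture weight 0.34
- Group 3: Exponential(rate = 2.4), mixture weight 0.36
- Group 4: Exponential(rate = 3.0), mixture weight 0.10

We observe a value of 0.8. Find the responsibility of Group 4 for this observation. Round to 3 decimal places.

0.074

P(component k | x) = π_k·f_k(x) / marginal(x), where marginal(x) = Σ_j π_j·f_j(x).
Component likelihoods at x = 0.8:
  p_1 = 1.6·e^(−1.6·0.8) = 1.6·e^(−1.2800) = 0.44486
  p_2 = 2.3·e^(−2.3·0.8) = 2.3·e^(−1.8400) = 0.36528
  p_3 = 2.4·e^(−2.4·0.8) = 2.4·e^(−1.9200) = 0.351857
  p_4 = 3.0·e^(−3.0·0.8) = 3.0·e^(−2.4000) = 0.272154
Prior × likelihood for each component:
  π_1·p_1 = 0.20 × 0.44486 = 0.0889719
  π_2·p_2 = 0.34 × 0.36528 = 0.124195
  π_3·p_3 = 0.36 × 0.351857 = 0.126668
  π_4·p_4 = 0.10 × 0.272154 = 0.0272154
Marginal: 0.0889719 + 0.124195 + 0.126668 + 0.0272154 = 0.367051
So the posterior for Group 4 is 0.0272154 / 0.367051 ≈ 0.074.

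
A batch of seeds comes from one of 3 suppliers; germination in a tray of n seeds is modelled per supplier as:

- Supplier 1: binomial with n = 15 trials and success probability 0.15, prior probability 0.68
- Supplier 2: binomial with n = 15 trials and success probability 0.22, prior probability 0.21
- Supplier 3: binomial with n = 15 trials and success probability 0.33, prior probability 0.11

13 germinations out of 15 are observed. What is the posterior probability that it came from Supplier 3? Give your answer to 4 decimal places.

P(component k | x) = w_k·f_k(x) / marginal(x), where marginal(x) = Σ_j w_j·f_j(x).
Component likelihoods at x = 13 germinations out of 15:
  p_1 = C(15,13)·0.15^13·0.85^2 = 105·1.9462e-11·0.7225 = 1.47643e-09
  p_2 = C(15,13)·0.22^13·0.78^2 = 105·2.8281e-09·0.6084 = 1.80665e-07
  p_3 = C(15,13)·0.33^13·0.67^2 = 105·5.50404e-07·0.4489 = 2.5943e-05
Weight by the priors:
  w_1·p_1 = 0.68 × 1.47643e-09 = 1.00397e-09
  w_2·p_2 = 0.21 × 1.80665e-07 = 3.79396e-08
  w_3·p_3 = 0.11 × 2.5943e-05 = 2.85373e-06
Marginal: 1.00397e-09 + 3.79396e-08 + 2.85373e-06 = 2.89267e-06
Responsibility of Supplier 3: 2.85373e-06 / 2.89267e-06 ≈ 0.9865

0.9865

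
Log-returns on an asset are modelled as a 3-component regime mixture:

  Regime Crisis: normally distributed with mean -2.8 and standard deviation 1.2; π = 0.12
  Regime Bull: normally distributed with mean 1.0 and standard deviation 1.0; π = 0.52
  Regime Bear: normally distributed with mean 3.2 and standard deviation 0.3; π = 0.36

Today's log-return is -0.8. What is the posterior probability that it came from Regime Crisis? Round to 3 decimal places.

Apply Bayes' rule: the posterior for each component is proportional to its prior times its likelihood at x.
Normal densities:
  p_Crisis = (1/(1.2·√(2π)))·exp(−(-0.8−-2.8)²/(2·1.2²)) = 0.332452·exp(-1.38889) = 0.0828976
  p_Bull = (1/(1.0·√(2π)))·exp(−(-0.8−1.0)²/(2·1.0²)) = 0.398942·exp(-1.62000) = 0.0789502
  p_Bear = (1/(0.3·√(2π)))·exp(−(-0.8−3.2)²/(2·0.3²)) = 1.329808·exp(-88.88889) = 3.31005e-39
Prior × likelihood for each component:
  P(Z=Crisis)·p_Crisis = 0.12 × 0.0828976 = 0.00994771
  P(Z=Bull)·p_Bull = 0.52 × 0.0789502 = 0.0410541
  P(Z=Bear)·p_Bear = 0.36 × 3.31005e-39 = 1.19162e-39
Sum: 0.00994771 + 0.0410541 + 1.19162e-39 = 0.0510018
So the posterior for Regime Crisis is 0.00994771 / 0.0510018 ≈ 0.195.

0.195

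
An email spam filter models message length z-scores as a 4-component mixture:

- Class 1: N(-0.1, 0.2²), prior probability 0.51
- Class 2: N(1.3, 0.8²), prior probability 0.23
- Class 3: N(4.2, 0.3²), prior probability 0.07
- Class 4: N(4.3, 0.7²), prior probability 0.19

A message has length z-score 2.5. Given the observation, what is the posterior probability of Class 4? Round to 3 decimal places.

0.096

Apply Bayes' rule: the posterior for each component is proportional to its prior times its likelihood at x.
Component likelihoods at x = 2.5:
  L_1 = (1/(0.2·√(2π)))·exp(−(2.5−-0.1)²/(2·0.2²)) = 1.994711·exp(-84.50000) = 3.99941e-37
  L_2 = (1/(0.8·√(2π)))·exp(−(2.5−1.3)²/(2·0.8²)) = 0.498678·exp(-1.12500) = 0.161897
  L_3 = (1/(0.3·√(2π)))·exp(−(2.5−4.2)²/(2·0.3²)) = 1.329808·exp(-16.05556) = 1.41563e-07
  L_4 = (1/(0.7·√(2π)))·exp(−(2.5−4.3)²/(2·0.7²)) = 0.569918·exp(-3.30612) = 0.0208921
Unnormalised posteriors:
  w_1·L_1 = 0.51 × 3.99941e-37 = 2.0397e-37
  w_2·L_2 = 0.23 × 0.161897 = 0.0372363
  w_3·L_3 = 0.07 × 1.41563e-07 = 9.90941e-09
  w_4·L_4 = 0.19 × 0.0208921 = 0.00396949
Evidence: 2.0397e-37 + 0.0372363 + 9.90941e-09 + 0.00396949 = 0.0412058
So the posterior for Class 4 is 0.00396949 / 0.0412058 ≈ 0.096.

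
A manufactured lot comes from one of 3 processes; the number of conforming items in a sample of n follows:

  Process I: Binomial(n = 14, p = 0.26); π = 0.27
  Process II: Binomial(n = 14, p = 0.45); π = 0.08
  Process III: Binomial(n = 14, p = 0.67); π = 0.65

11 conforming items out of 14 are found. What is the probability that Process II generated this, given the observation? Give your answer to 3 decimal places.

Apply Bayes' rule: the posterior for each component is proportional to its prior times its likelihood at x.
Component likelihoods at x = 11 conforming items out of 14:
  f_I = 5.41381e-05
  f_II = 0.00927955
  f_III = 0.159759
Prior × likelihood for each component:
  P(Z=I)·f_I = 0.27 × 5.41381e-05 = 1.46173e-05
  P(Z=II)·f_II = 0.08 × 0.00927955 = 0.000742364
  P(Z=III)·f_III = 0.65 × 0.159759 = 0.103844
Marginal: 1.46173e-05 + 0.000742364 + 0.103844 = 0.1046
P(Process II | data) ≈ 0.007

0.007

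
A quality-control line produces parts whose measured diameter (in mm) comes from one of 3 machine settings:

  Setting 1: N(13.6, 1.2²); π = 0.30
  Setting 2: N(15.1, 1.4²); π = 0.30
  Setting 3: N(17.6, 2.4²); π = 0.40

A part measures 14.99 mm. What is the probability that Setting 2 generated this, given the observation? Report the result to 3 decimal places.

0.493

By Bayes' theorem, P(k | x) = P(Z=k) f_k(x) / Σ_j P(Z=j) f_j(x).
Component likelihoods at x = 14.99 mm:
  L_1 = 0.169971
  L_2 = 0.284081
  L_3 = 0.0920213
Prior × likelihood for each component:
  P(Z=1)·L_1 = 0.30 × 0.169971 = 0.0509913
  P(Z=2)·L_2 = 0.30 × 0.284081 = 0.0852242
  P(Z=3)·L_3 = 0.40 × 0.0920213 = 0.0368085
Denominator: 0.0509913 + 0.0852242 + 0.0368085 = 0.173024
P(Setting 2 | the observation) ≈ 0.493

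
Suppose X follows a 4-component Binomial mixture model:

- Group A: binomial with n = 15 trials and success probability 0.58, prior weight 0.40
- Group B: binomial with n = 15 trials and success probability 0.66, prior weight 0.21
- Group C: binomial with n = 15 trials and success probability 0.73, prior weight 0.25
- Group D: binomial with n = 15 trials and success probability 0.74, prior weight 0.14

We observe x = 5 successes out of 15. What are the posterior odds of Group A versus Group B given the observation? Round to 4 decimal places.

8.2597

Only the two components matter; the odds are (P(Z=i) f_i(x)) / (P(Z=j) f_j(x)).
Component likelihoods at x = 5 successes out of 15:
  p_A = 0.0336657
  p_B = 0.00776362
  p_C = 0.00128176
  p_D = 0.000940692
Odds = (0.40/0.21) × (0.0336657/0.00776362) = 1.90476 × 4.33635 ≈ 8.2597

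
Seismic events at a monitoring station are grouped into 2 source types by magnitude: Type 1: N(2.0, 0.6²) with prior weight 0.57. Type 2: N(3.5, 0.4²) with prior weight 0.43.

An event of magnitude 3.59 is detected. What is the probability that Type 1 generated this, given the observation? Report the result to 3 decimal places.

0.026

The responsibility of component k is w_k f_k(x) divided by Σ_j w_j f_j(x).
Component likelihoods at x = 3.59:
  f_1 = 0.0198537
  f_2 = 0.972427
Unnormalised posteriors:
  w_1·f_1 = 0.57 × 0.0198537 = 0.0113166
  w_2·f_2 = 0.43 × 0.972427 = 0.418144
Evidence: 0.0113166 + 0.418144 = 0.42946
So the posterior for Type 1 is 0.0113166 / 0.42946 ≈ 0.026.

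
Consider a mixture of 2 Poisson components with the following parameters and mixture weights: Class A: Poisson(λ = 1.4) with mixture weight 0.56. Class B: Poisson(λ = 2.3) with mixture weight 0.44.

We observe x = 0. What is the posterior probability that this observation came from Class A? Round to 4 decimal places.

0.7579

The responsibility of component k is π_k f_k(x) divided by Σ_j π_j f_j(x).
Poisson probabilities:
  p_A = 0.246597
  p_B = 0.100259
Multiply by the mixture weights:
  π_A·p_A = 0.56 × 0.246597 = 0.138094
  π_B·p_B = 0.44 × 0.100259 = 0.0441139
Evidence: 0.138094 + 0.0441139 = 0.182208
P(Class A | x) = 0.138094 / 0.182208 ≈ 0.7579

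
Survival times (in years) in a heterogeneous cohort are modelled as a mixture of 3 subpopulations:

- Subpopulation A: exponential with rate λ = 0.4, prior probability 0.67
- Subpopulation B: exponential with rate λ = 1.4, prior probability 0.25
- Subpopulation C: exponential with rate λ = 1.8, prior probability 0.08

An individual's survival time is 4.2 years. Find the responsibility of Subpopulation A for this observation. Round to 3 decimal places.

Posterior ∝ prior × likelihood, so P(k | x) ∝ P(Z=k) f_k(x); normalise over all components.
Exponential densities:
  L_A = 0.4·e^(−0.4·4.2) = 0.4·e^(−1.6800) = 0.0745496
  L_B = 1.4·e^(−1.4·4.2) = 1.4·e^(−5.8800) = 0.0039127
  L_C = 1.8·e^(−1.8·4.2) = 1.8·e^(−7.5600) = 0.000937575
Multiply by the mixture weights:
  P(Z=A)·L_A = 0.67 × 0.0745496 = 0.0499482
  P(Z=B)·L_B = 0.25 × 0.0039127 = 0.000978175
  P(Z=C)·L_C = 0.08 × 0.000937575 = 7.5006e-05
Evidence: 0.0499482 + 0.000978175 + 7.5006e-05 = 0.0510014
P(Subpopulation A | x) ≈ 0.979

0.979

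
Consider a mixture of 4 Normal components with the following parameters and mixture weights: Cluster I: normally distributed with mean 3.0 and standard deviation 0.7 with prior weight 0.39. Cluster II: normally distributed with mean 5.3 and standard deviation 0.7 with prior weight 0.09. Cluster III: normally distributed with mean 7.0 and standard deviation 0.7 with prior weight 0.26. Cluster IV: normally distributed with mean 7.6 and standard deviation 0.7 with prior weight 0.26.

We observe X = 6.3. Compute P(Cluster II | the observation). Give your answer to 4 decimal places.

0.1372

The responsibility of component k is π_k f_k(x) divided by Σ_j π_j f_j(x).
Normal densities:
  L_I = (1/(0.7·√(2π)))·exp(−(6.3−3.0)²/(2·0.7²)) = 0.569918·exp(-11.11224) = 8.50796e-06
  L_II = (1/(0.7·√(2π)))·exp(−(6.3−5.3)²/(2·0.7²)) = 0.569918·exp(-1.02041) = 0.205426
  L_III = (1/(0.7·√(2π)))·exp(−(6.3−7.0)²/(2·0.7²)) = 0.569918·exp(-0.50000) = 0.345672
  L_IV = (1/(0.7·√(2π)))·exp(−(6.3−7.6)²/(2·0.7²)) = 0.569918·exp(-1.72449) = 0.101596
Prior × likelihood for each component:
  π_I·L_I = 0.39 × 8.50796e-06 = 3.3181e-06
  π_II·L_II = 0.09 × 0.205426 = 0.0184883
  π_III·L_III = 0.26 × 0.345672 = 0.0898748
  π_IV·L_IV = 0.26 × 0.101596 = 0.0264149
Evidence: 3.3181e-06 + 0.0184883 + 0.0898748 + 0.0264149 = 0.134781
P(Cluster II | the observation) ≈ 0.1372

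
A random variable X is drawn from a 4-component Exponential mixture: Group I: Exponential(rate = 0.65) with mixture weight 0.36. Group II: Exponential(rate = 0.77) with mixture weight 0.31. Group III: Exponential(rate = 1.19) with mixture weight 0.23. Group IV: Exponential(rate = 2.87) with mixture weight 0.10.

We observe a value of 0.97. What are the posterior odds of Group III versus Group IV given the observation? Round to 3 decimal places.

4.865

The posterior odds equal the prior odds times the likelihood ratio: (w_i/w_j)·(f_i(x)/f_j(x)).
Evaluate each component's likelihood at the observed value:
  p_I = 0.346012
  p_II = 0.364852
  p_III = 0.375181
  p_IV = 0.177357
Posterior odds = (w_III·p_III) / (w_IV·p_IV) = (0.23·0.375181) / (0.10·0.177357) = 0.0862916 / 0.0177357 ≈ 4.865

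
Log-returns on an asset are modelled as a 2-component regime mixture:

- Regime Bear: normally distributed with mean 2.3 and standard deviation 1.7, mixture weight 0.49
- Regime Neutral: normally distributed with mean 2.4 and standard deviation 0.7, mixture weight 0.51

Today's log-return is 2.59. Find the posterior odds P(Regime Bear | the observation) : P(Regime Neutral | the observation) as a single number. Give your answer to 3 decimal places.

Posterior odds = (P(Z=i) f_i(x)) / (P(Z=j) f_j(x)); the normalising sum cancels.
Component likelihoods at x = 2.59:
  L_Bear = (1/(1.7·√(2π)))·exp(−(2.59−2.3)²/(2·1.7²)) = 0.234672·exp(-0.01455) = 0.231282
  L_Neutral = (1/(0.7·√(2π)))·exp(−(2.59−2.4)²/(2·0.7²)) = 0.569918·exp(-0.03684) = 0.549306
Posterior odds = (P(Z=Bear)·L_Bear) / (P(Z=Neutral)·L_Neutral) = (0.49·0.231282) / (0.51·0.549306) = 0.113328 / 0.280146 ≈ 0.405

0.405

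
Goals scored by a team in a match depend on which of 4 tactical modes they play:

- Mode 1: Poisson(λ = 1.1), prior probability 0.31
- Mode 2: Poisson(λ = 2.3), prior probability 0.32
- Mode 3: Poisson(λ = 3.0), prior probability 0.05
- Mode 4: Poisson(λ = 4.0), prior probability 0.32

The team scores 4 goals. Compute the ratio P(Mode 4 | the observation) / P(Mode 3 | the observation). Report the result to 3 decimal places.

7.441

Since P(k|x) ∝ π_k f_k(x), the posterior odds are π_i f_i(x) / (π_j f_j(x)).
Evaluate each component's likelihood at the observed value:
  p_1 = e^(−1.1)·1.1^4/4! = 0.0203065
  p_2 = e^(−2.3)·2.3^4/4! = 0.116902
  p_3 = e^(−3.0)·3.0^4/4! = 0.168031
  p_4 = e^(−4.0)·4.0^4/4! = 0.195367
0.0625174 / 0.00840157 ≈ 7.441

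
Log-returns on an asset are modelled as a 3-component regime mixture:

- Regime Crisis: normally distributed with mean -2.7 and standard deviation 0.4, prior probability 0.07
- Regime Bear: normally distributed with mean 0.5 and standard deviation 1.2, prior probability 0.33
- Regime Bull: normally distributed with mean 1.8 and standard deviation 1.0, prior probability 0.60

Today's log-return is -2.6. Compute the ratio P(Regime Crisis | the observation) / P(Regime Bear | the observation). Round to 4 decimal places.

17.3496

The posterior odds equal the prior odds times the likelihood ratio: (π_i/π_j)·(f_i(x)/f_j(x)).
Normal densities:
  p_Crisis = (1/(0.4·√(2π)))·exp(−(-2.6−-2.7)²/(2·0.4²)) = 0.997356·exp(-0.03125) = 0.96667
  p_Bear = (1/(1.2·√(2π)))·exp(−(-2.6−0.5)²/(2·1.2²)) = 0.332452·exp(-3.33681) = 0.0118188
  p_Bull = (1/(1.0·√(2π)))·exp(−(-2.6−1.8)²/(2·1.0²)) = 0.398942·exp(-9.68000) = 2.49425e-05
Odds = (0.07/0.33) × (0.96667/0.0118188) = 0.212121 × 81.7911 ≈ 17.3496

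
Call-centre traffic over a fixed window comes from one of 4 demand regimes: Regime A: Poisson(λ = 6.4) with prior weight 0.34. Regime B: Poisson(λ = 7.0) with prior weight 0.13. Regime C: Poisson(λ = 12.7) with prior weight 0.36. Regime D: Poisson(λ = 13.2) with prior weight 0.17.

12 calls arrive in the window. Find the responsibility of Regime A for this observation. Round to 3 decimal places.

By Bayes' theorem, P(k | x) = π_k f_k(x) / Σ_j π_j f_j(x).
Component likelihoods at x = 12 calls:
  L_A = 0.0163809
  L_B = 0.0263498
  L_C = 0.112142
  L_D = 0.108109
Unnormalised posteriors:
  π_A·L_A = 0.34 × 0.0163809 = 0.00556951
  π_B·L_B = 0.13 × 0.0263498 = 0.00342548
  π_C·L_C = 0.36 × 0.112142 = 0.0403711
  π_D·L_D = 0.17 × 0.108109 = 0.0183786
Sum: 0.00556951 + 0.00342548 + 0.0403711 + 0.0183786 = 0.0677446
P(Regime A | 12 calls) = 0.00556951 / 0.0677446 ≈ 0.082

0.082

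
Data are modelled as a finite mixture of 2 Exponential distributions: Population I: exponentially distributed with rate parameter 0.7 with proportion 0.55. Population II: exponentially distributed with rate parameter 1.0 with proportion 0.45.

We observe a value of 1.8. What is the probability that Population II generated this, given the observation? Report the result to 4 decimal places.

0.4052

By Bayes' theorem, P(k | x) = w_k f_k(x) / Σ_j w_j f_j(x).
Component likelihoods at x = 1.8:
  p_I = 0.7·e^(−0.7·1.8) = 0.7·e^(−1.2600) = 0.198558
  p_II = 1.0·e^(−1.0·1.8) = 1.0·e^(−1.8000) = 0.165299
Unnormalised posteriors:
  w_I·p_I = 0.55 × 0.198558 = 0.109207
  w_II·p_II = 0.45 × 0.165299 = 0.0743845
Evidence: 0.109207 + 0.0743845 = 0.183591
P(Population II | 1.8) ≈ 0.4052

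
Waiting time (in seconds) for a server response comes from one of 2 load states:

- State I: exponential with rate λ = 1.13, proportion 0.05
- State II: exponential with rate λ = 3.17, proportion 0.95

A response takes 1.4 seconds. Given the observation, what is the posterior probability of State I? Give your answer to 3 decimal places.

Posterior ∝ prior × likelihood, so P(k | x) ∝ π_k f_k(x); normalise over all components.
Evaluate each component's likelihood at the observed value:
  f_I = 1.13·e^(−1.13·1.4) = 1.13·e^(−1.5820) = 0.232287
  f_II = 3.17·e^(−3.17·1.4) = 3.17·e^(−4.4380) = 0.037468
Multiply by the mixture weights:
  π_I·f_I = 0.05 × 0.232287 = 0.0116143
  π_II·f_II = 0.95 × 0.037468 = 0.0355946
Denominator: 0.0116143 + 0.0355946 = 0.0472089
P(State I | the observation) ≈ 0.246

0.246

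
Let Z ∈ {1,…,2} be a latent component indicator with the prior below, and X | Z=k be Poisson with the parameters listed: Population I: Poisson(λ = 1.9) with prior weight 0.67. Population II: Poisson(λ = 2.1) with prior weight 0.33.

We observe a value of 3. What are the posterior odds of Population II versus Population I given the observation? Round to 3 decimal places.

0.544

Since P(k|x) ∝ π_k f_k(x), the posterior odds are π_i f_i(x) / (π_j f_j(x)).
Evaluate each component's likelihood at the observed value:
  p_I = e^(−1.9)·1.9^3/3! = 0.170982
  p_II = e^(−2.1)·2.1^3/3! = 0.189011
0.0623738 / 0.114558 ≈ 0.544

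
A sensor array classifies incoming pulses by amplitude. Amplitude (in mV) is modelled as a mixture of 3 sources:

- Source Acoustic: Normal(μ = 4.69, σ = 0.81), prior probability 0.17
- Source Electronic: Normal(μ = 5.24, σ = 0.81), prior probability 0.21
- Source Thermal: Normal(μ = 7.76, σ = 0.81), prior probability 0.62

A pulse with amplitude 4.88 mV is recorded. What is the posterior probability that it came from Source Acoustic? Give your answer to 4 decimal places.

The responsibility of component k is π_k f_k(x) divided by Σ_j π_j f_j(x).
Component likelihoods at x = 4.88 mV:
  f_Acoustic = (1/(0.81·√(2π)))·exp(−(4.88−4.69)²/(2·0.81²)) = 0.492521·exp(-0.02751) = 0.479156
  f_Electronic = (1/(0.81·√(2π)))·exp(−(4.88−5.24)²/(2·0.81²)) = 0.492521·exp(-0.09877) = 0.446202
  f_Thermal = (1/(0.81·√(2π)))·exp(−(4.88−7.76)²/(2·0.81²)) = 0.492521·exp(-6.32099) = 0.000885635
Prior × likelihood for each component:
  π_Acoustic·f_Acoustic = 0.17 × 0.479156 = 0.0814566
  π_Electronic·f_Electronic = 0.21 × 0.446202 = 0.0937025
  π_Thermal·f_Thermal = 0.62 × 0.000885635 = 0.000549094
Evidence: 0.0814566 + 0.0937025 + 0.000549094 = 0.175708
P(Source Acoustic | data) = 0.0814566 / 0.175708 ≈ 0.4636

0.4636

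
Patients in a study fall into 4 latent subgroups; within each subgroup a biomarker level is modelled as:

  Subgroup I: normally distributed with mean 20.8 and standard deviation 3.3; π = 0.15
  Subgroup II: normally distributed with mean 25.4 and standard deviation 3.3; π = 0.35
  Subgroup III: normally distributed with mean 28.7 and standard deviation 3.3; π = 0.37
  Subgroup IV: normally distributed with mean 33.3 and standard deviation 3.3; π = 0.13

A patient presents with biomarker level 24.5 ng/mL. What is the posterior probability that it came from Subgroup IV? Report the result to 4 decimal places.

0.0063

P(component k | x) = w_k·f_k(x) / marginal(x), where marginal(x) = Σ_j w_j·f_j(x).
Normal densities:
  p_I = 0.0644788
  p_II = 0.116478
  p_III = 0.053784
  p_IV = 0.00345333
Unnormalised posteriors:
  w_I·p_I = 0.15 × 0.0644788 = 0.00967181
  w_II·p_II = 0.35 × 0.116478 = 0.0407674
  w_III·p_III = 0.37 × 0.053784 = 0.0199001
  w_IV·p_IV = 0.13 × 0.00345333 = 0.000448933
Denominator: 0.00967181 + 0.0407674 + 0.0199001 + 0.000448933 = 0.0707882
So the posterior for Subgroup IV is 0.000448933 / 0.0707882 ≈ 0.0063.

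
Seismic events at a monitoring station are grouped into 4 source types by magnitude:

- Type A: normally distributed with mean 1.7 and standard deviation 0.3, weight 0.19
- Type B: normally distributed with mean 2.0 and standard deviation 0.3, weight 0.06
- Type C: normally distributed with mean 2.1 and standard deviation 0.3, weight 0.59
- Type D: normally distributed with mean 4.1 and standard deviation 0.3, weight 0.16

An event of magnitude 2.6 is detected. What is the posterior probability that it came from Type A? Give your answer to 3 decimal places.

Posterior ∝ prior × likelihood, so P(k | x) ∝ π_k f_k(x); normalise over all components.
Component likelihoods at x = 2.6:
  p_A = (1/(0.3·√(2π)))·exp(−(2.6−1.7)²/(2·0.3²)) = 1.329808·exp(-4.50000) = 0.0147728
  p_B = (1/(0.3·√(2π)))·exp(−(2.6−2.0)²/(2·0.3²)) = 1.329808·exp(-2.00000) = 0.17997
  p_C = (1/(0.3·√(2π)))·exp(−(2.6−2.1)²/(2·0.3²)) = 1.329808·exp(-1.38889) = 0.33159
  p_D = (1/(0.3·√(2π)))·exp(−(2.6−4.1)²/(2·0.3²)) = 1.329808·exp(-12.50000) = 4.95573e-06
Unnormalised posteriors:
  π_A·p_A = 0.19 × 0.0147728 = 0.00280684
  π_B·p_B = 0.06 × 0.17997 = 0.0107982
  π_C·p_C = 0.59 × 0.33159 = 0.195638
  π_D·p_D = 0.16 × 4.95573e-06 = 7.92917e-07
Normaliser: 0.00280684 + 0.0107982 + 0.195638 + 7.92917e-07 = 0.209244
P(Type A | data) = 0.00280684 / 0.209244 ≈ 0.013

0.013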